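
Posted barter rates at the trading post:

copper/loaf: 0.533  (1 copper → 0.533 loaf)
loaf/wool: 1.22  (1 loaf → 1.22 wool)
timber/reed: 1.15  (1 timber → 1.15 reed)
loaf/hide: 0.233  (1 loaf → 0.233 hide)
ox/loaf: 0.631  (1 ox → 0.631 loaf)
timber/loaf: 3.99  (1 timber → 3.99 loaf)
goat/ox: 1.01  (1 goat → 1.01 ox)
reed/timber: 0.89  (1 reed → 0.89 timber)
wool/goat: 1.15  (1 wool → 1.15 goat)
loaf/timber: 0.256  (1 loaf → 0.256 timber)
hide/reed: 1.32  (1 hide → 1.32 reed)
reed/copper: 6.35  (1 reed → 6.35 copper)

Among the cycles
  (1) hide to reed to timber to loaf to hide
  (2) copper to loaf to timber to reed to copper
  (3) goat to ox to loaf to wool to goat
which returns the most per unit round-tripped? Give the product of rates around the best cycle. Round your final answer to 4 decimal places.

(1) 1.32 × 0.89 × 3.99 × 0.233 = 1.09218
(2) 0.533 × 0.256 × 1.15 × 6.35 = 0.99641
(3) 1.01 × 0.631 × 1.22 × 1.15 = 0.89415
Highest is cycle (1) at 1.0922 (>1, arbitrage).

1.0922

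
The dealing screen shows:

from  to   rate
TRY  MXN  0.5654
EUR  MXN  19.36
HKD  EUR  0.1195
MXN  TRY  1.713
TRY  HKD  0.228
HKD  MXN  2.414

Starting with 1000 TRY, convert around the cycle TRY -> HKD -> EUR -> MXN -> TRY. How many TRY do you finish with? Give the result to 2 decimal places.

1000 TRY × 0.228 = 228 HKD
228 HKD × 0.1195 = 27.246 EUR
27.246 EUR × 19.36 = 527.48256 MXN
527.48256 MXN × 1.713 = 903.57762528 TRY

903.58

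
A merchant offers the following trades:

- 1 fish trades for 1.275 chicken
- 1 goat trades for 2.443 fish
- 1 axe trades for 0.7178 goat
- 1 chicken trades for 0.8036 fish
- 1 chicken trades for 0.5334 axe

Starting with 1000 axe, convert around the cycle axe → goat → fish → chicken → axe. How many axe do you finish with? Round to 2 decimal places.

1000 axe × 0.7178 = 717.8 goat
717.8 goat × 2.443 = 1753.5854 fish
1753.5854 fish × 1.275 = 2235.821385 chicken
2235.821385 chicken × 0.5334 = 1192.587126759 axe

1192.59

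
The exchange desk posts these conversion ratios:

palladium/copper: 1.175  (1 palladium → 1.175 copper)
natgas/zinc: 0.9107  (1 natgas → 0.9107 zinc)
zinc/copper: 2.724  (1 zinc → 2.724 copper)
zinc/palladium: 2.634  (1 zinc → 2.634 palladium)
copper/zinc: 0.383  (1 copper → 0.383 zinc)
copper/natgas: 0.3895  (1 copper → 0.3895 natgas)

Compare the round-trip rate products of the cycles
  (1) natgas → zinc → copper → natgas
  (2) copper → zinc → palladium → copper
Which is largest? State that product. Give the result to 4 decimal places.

(1) 0.9107 × 2.724 × 0.3895 = 0.96625
(2) 0.383 × 2.634 × 1.175 = 1.18537
Highest is cycle (2) at 1.1854 (>1, arbitrage).

1.1854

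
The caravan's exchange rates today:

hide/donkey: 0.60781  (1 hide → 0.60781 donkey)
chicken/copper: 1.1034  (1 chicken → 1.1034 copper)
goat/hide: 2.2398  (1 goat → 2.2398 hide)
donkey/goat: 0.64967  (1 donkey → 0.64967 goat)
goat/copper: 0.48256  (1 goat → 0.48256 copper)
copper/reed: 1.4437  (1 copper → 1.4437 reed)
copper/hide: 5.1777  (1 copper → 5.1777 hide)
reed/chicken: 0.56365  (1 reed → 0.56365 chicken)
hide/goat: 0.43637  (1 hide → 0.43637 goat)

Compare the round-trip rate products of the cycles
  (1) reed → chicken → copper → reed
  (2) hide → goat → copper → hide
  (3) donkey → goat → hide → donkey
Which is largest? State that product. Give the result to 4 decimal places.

(1) 0.56365 × 1.1034 × 1.4437 = 0.89788
(2) 0.43637 × 0.48256 × 5.1777 = 1.09029
(3) 0.64967 × 2.2398 × 0.60781 = 0.88444
Highest is cycle (2) at 1.0903 (>1, arbitrage).

1.0903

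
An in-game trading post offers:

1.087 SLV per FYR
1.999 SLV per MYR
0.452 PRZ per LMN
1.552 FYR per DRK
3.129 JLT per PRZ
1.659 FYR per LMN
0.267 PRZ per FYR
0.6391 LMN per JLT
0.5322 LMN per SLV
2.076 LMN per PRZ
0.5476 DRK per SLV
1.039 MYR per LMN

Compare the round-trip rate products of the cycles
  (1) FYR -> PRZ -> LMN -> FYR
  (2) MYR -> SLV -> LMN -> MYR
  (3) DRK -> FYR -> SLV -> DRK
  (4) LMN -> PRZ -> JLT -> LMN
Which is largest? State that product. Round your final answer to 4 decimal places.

(1) 0.267 × 2.076 × 1.659 = 0.91957
(2) 1.999 × 0.5322 × 1.039 = 1.10536
(3) 1.552 × 1.087 × 0.5476 = 0.92381
(4) 0.452 × 3.129 × 0.6391 = 0.90388
Highest is cycle (2) at 1.1054 (>1, arbitrage).

1.1054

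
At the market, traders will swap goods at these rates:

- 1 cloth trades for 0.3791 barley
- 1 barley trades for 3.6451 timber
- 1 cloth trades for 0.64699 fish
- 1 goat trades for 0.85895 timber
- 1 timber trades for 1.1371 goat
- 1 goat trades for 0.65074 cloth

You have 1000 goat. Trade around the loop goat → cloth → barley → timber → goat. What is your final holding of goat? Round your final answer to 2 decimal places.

1022.51

1000 goat × 0.65074 = 650.74 cloth
650.74 cloth × 0.3791 = 246.695534 barley
246.695534 barley × 3.6451 = 899.2298909834 timber
899.2298909834 timber × 1.1371 = 1022.51430903722414 goat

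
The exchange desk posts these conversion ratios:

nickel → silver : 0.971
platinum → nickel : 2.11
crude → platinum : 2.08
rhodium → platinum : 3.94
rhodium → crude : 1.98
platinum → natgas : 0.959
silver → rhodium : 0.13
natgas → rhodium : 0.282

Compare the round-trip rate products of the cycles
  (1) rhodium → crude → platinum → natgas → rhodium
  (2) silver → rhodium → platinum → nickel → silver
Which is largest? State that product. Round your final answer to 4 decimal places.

(1) 1.98 × 2.08 × 0.959 × 0.282 = 1.11377
(2) 0.13 × 3.94 × 2.11 × 0.971 = 1.04940
Highest is cycle (1) at 1.1138 (>1, arbitrage).

1.1138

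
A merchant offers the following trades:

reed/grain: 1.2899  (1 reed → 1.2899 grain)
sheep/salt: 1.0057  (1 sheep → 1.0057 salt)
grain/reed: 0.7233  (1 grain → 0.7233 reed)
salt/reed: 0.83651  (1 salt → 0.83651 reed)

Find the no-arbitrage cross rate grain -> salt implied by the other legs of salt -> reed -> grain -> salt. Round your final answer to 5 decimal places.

Known legs of the cycle: 0.83651 × 1.2899 = 1.079014249
For no arbitrage the full-cycle product must be 1, so the missing rate is 1 / 1.079014249 ≈ 0.9267718.

0.92677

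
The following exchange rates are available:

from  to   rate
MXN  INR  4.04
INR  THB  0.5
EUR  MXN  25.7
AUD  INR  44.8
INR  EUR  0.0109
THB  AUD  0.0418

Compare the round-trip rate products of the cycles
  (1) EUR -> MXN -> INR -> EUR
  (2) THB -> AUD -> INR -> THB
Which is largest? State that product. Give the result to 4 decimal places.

(1) 25.7 × 4.04 × 0.0109 = 1.13173
(2) 0.0418 × 44.8 × 0.5 = 0.93632
Highest is cycle (1) at 1.1317 (>1, arbitrage).

1.1317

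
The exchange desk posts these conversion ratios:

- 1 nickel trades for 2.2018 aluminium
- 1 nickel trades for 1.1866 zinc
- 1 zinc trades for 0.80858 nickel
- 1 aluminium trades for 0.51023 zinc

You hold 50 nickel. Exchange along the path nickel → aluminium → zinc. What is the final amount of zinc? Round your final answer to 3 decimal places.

56.171

50 nickel × 2.2018 = 110.09 aluminium
110.09 aluminium × 0.51023 = 56.1712207 zinc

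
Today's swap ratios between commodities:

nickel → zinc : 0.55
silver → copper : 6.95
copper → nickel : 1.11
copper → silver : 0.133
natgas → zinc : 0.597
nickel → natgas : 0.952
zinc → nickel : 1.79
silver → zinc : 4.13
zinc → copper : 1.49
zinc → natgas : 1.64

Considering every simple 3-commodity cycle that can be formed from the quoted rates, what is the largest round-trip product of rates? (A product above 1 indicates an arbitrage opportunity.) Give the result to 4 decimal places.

1.0173

nickel→natgas→zinc→nickel: 0.952 × 0.597 × 1.79 = 1.01734
nickel→zinc→copper→nickel: 0.55 × 1.49 × 1.11 = 0.90965
zinc→copper→silver→zinc: 1.49 × 0.133 × 4.13 = 0.81844
Maximum is nickel→natgas→zinc→nickel at 1.0173; arbitrage exists.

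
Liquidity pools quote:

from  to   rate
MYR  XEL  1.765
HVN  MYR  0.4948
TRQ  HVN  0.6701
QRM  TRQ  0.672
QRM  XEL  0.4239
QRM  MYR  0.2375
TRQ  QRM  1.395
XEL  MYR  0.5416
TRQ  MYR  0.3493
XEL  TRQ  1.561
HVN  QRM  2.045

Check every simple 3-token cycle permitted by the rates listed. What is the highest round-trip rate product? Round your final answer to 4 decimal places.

0.9624

TRQ→MYR→XEL→TRQ: 0.3493 × 1.765 × 1.561 = 0.96238
TRQ→QRM→XEL→TRQ: 1.395 × 0.4239 × 1.561 = 0.92308
HVN→QRM→TRQ→HVN: 2.045 × 0.672 × 0.6701 = 0.92088
Maximum is TRQ→MYR→XEL→TRQ at 0.9624; no arbitrage — every cycle loses value.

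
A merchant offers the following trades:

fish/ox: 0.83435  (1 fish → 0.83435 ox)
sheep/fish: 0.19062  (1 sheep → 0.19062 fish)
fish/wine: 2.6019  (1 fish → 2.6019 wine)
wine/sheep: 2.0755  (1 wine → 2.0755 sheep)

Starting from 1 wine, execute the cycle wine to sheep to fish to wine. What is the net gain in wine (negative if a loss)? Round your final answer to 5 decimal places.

0.02939

1 wine × 2.0755 = 2.0755 sheep
2.0755 sheep × 0.19062 = 0.39563181 fish
0.39563181 fish × 2.6019 = 1.029394406439 wine
Net change: 1.029394406439 − 1 = 0.029394406439 wine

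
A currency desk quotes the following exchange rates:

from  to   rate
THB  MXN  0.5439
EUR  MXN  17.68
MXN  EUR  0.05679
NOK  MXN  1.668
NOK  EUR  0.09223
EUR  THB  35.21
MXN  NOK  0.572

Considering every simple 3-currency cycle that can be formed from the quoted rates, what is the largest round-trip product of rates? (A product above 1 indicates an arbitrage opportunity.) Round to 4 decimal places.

1.0876

THB→MXN→EUR→THB: 0.5439 × 0.05679 × 35.21 = 1.08757
NOK→EUR→MXN→NOK: 0.09223 × 17.68 × 0.572 = 0.93272
Maximum is THB→MXN→EUR→THB at 1.0876; arbitrage exists.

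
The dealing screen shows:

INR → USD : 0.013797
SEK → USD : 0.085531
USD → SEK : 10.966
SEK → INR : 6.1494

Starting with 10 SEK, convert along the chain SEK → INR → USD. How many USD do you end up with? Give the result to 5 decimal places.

10 SEK × 6.1494 = 61.494 INR
61.494 INR × 0.013797 = 0.848432718 USD

0.84843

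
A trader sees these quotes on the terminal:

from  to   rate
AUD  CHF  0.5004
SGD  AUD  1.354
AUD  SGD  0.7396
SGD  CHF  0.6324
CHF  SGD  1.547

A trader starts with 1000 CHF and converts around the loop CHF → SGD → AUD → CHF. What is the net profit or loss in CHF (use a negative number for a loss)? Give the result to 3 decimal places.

48.157

1000 CHF × 1.547 = 1547 SGD
1547 SGD × 1.354 = 2094.638 AUD
2094.638 AUD × 0.5004 = 1048.1568552 CHF
Net change: 1048.1568552 − 1000 = 48.1568552 CHF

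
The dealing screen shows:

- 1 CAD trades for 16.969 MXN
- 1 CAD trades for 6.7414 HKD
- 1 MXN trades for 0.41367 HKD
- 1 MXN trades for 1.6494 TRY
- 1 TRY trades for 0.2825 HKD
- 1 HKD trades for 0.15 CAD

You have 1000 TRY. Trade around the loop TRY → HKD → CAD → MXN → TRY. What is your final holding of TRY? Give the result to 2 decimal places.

1000 TRY × 0.2825 = 282.5 HKD
282.5 HKD × 0.15 = 42.375 CAD
42.375 CAD × 16.969 = 719.061375 MXN
719.061375 MXN × 1.6494 = 1186.019831925 TRY

1186.02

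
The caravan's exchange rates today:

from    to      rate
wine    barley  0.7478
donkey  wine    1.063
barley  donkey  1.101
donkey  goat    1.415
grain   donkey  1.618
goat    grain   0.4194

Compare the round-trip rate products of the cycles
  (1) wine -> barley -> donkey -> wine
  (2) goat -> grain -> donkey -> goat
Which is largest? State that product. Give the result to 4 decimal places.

0.9602

(1) 0.7478 × 1.101 × 1.063 = 0.87520
(2) 0.4194 × 1.618 × 1.415 = 0.96020
Highest is cycle (2) at 0.9602 (≤1, no arbitrage).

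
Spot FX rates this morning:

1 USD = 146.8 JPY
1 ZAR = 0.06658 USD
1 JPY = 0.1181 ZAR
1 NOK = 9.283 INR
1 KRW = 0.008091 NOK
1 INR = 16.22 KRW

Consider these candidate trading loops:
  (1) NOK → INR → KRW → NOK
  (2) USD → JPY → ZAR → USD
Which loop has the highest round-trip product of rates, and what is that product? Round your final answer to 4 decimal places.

(1) 9.283 × 16.22 × 0.008091 = 1.21826
(2) 146.8 × 0.1181 × 0.06658 = 1.15430
Highest is cycle (1) at 1.2183 (>1, arbitrage).

1.2183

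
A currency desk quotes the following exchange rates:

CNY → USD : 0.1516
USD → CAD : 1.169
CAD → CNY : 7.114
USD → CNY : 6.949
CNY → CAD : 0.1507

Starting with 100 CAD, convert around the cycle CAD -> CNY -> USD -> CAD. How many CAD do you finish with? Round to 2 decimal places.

126.07

100 CAD × 7.114 = 711.4 CNY
711.4 CNY × 0.1516 = 107.84824 USD
107.84824 USD × 1.169 = 126.07459256 CAD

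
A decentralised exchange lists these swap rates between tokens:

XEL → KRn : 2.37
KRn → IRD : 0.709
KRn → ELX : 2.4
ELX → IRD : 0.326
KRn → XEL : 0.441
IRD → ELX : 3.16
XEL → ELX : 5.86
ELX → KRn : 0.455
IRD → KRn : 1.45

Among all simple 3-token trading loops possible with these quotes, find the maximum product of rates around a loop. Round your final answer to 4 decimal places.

ELX→KRn→XEL→ELX: 0.455 × 0.441 × 5.86 = 1.17584
ELX→IRD→KRn→ELX: 0.326 × 1.45 × 2.4 = 1.13448
ELX→KRn→IRD→ELX: 0.455 × 0.709 × 3.16 = 1.01940
Maximum is ELX→KRn→XEL→ELX at 1.1758; arbitrage exists.

1.1758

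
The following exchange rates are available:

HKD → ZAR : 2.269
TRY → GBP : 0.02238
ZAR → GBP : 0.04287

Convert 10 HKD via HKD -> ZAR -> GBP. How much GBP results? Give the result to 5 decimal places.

0.97272

10 HKD × 2.269 = 22.69 ZAR
22.69 ZAR × 0.04287 = 0.9727203 GBP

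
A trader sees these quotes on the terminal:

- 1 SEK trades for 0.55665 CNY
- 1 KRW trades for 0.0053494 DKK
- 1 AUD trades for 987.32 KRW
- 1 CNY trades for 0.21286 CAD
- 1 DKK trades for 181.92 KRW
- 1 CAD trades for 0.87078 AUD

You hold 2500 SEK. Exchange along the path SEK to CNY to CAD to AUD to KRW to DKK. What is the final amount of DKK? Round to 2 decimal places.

2500 SEK × 0.55665 = 1391.625 CNY
1391.625 CNY × 0.21286 = 296.2212975 CAD
296.2212975 CAD × 0.87078 = 257.94358143705 AUD
257.94358143705 AUD × 987.32 = 254672.856824428206 KRW
254672.856824428206 KRW × 0.0053494 = 1362.3469802965962451764 DKK

1362.35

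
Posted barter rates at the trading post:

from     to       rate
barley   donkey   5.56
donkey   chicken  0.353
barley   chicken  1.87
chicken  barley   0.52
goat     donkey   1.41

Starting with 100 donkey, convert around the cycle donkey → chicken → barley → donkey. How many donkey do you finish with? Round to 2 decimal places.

100 donkey × 0.353 = 35.3 chicken
35.3 chicken × 0.52 = 18.356 barley
18.356 barley × 5.56 = 102.05936 donkey

102.06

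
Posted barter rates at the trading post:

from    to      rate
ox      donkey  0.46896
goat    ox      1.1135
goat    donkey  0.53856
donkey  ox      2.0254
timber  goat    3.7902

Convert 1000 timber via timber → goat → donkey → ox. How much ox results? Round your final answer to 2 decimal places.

1000 timber × 3.7902 = 3790.2 goat
3790.2 goat × 0.53856 = 2041.250112 donkey
2041.250112 donkey × 2.0254 = 4134.3479768448 ox

4134.35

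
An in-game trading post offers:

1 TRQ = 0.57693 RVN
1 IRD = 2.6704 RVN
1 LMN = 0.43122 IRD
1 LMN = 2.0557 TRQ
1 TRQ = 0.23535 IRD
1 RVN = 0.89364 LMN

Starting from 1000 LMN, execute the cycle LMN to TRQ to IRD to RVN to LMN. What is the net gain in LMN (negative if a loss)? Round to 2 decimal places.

154.55

1000 LMN × 2.0557 = 2055.7 TRQ
2055.7 TRQ × 0.23535 = 483.808995 IRD
483.808995 IRD × 2.6704 = 1291.963540248 RVN
1291.963540248 RVN × 0.89364 = 1154.55029810722272 LMN
Net change: 1154.55029810722272 − 1000 = 154.55029810722272 LMN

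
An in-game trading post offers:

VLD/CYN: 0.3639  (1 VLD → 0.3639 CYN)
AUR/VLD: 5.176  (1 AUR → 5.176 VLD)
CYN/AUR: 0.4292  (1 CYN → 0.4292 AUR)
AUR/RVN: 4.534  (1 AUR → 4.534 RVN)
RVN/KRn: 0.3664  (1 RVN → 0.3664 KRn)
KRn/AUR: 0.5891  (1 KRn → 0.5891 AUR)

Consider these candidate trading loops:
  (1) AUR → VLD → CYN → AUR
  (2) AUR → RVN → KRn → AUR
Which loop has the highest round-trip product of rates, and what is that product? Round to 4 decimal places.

0.9786

(1) 5.176 × 0.3639 × 0.4292 = 0.80842
(2) 4.534 × 0.3664 × 0.5891 = 0.97865
Highest is cycle (2) at 0.9786 (≤1, no arbitrage).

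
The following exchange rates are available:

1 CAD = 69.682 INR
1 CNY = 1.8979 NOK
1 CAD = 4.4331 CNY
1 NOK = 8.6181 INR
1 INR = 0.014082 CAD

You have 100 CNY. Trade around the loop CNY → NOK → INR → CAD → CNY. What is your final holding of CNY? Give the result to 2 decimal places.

100 CNY × 1.8979 = 189.79 NOK
189.79 NOK × 8.6181 = 1635.629199 INR
1635.629199 INR × 0.014082 = 23.032930380318 CAD
23.032930380318 CAD × 4.4331 = 102.1072836689877258 CNY

102.11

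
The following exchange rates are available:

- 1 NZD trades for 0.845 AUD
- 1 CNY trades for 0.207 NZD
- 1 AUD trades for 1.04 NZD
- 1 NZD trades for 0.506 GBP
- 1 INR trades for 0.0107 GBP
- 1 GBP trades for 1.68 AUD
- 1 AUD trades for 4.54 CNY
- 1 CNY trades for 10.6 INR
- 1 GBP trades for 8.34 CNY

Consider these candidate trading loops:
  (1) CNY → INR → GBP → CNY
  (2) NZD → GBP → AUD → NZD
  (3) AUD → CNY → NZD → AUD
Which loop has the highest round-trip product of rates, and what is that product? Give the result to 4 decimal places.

(1) 10.6 × 0.0107 × 8.34 = 0.94592
(2) 0.506 × 1.68 × 1.04 = 0.88408
(3) 4.54 × 0.207 × 0.845 = 0.79411
Highest is cycle (1) at 0.9459 (≤1, no arbitrage).

0.9459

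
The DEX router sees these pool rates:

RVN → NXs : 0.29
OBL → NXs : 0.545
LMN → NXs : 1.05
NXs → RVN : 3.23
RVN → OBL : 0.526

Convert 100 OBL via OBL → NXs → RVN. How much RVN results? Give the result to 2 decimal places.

100 OBL × 0.545 = 54.5 NXs
54.5 NXs × 3.23 = 176.035 RVN

176.04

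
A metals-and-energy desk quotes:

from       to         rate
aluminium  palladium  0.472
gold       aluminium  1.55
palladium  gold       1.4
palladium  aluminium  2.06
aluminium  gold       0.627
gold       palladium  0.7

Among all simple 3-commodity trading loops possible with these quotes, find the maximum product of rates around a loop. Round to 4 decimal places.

aluminium→palladium→gold→aluminium: 0.472 × 1.4 × 1.55 = 1.02424
aluminium→gold→palladium→aluminium: 0.627 × 0.7 × 2.06 = 0.90413
Maximum is aluminium→palladium→gold→aluminium at 1.0242; arbitrage exists.

1.0242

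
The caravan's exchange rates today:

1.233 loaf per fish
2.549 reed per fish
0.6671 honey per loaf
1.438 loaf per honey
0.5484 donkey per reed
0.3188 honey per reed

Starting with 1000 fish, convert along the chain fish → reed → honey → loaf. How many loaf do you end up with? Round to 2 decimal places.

1168.55

1000 fish × 2.549 = 2549 reed
2549 reed × 0.3188 = 812.6212 honey
812.6212 honey × 1.438 = 1168.5492856 loaf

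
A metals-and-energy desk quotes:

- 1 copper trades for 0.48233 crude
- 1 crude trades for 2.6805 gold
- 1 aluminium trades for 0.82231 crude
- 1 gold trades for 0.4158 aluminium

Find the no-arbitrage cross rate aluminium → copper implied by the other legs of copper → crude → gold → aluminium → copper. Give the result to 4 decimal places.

1.8602

Known legs of the cycle: 0.48233 × 2.6805 × 0.4158 = 0.537581817927
For no arbitrage the full-cycle product must be 1, so the missing rate is 1 / 0.537581817927 ≈ 1.860182.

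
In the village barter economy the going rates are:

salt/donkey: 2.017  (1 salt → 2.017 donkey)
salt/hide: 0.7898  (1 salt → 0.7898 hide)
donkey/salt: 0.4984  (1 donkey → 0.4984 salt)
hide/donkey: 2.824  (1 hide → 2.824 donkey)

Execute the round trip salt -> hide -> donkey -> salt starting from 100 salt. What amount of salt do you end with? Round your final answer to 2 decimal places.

111.16

100 salt × 0.7898 = 78.98 hide
78.98 hide × 2.824 = 223.03952 donkey
223.03952 donkey × 0.4984 = 111.162896768 salt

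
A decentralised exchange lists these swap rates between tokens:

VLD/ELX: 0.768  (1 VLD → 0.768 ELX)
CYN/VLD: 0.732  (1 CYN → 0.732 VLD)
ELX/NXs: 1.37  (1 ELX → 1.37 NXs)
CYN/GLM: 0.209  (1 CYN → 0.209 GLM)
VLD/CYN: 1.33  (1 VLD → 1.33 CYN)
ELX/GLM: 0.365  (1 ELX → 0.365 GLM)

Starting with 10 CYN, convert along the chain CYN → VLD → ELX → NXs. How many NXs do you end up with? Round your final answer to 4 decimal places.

7.7018

10 CYN × 0.732 = 7.32 VLD
7.32 VLD × 0.768 = 5.62176 ELX
5.62176 ELX × 1.37 = 7.7018112 NXs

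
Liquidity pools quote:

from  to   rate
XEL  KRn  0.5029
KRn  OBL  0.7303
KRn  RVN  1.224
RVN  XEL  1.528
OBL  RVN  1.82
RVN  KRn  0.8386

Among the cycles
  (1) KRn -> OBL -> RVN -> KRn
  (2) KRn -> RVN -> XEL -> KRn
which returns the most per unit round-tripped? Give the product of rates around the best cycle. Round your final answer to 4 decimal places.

(1) 0.7303 × 1.82 × 0.8386 = 1.11462
(2) 1.224 × 1.528 × 0.5029 = 0.94056
Highest is cycle (1) at 1.1146 (>1, arbitrage).

1.1146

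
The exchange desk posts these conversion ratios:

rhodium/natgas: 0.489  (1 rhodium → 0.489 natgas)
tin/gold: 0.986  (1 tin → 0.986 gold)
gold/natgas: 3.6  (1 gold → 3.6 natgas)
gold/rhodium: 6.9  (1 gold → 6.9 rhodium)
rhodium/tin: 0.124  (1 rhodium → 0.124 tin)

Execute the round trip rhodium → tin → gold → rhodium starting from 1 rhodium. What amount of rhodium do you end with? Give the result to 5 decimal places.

0.84362

1 rhodium × 0.124 = 0.124 tin
0.124 tin × 0.986 = 0.122264 gold
0.122264 gold × 6.9 = 0.8436216 rhodium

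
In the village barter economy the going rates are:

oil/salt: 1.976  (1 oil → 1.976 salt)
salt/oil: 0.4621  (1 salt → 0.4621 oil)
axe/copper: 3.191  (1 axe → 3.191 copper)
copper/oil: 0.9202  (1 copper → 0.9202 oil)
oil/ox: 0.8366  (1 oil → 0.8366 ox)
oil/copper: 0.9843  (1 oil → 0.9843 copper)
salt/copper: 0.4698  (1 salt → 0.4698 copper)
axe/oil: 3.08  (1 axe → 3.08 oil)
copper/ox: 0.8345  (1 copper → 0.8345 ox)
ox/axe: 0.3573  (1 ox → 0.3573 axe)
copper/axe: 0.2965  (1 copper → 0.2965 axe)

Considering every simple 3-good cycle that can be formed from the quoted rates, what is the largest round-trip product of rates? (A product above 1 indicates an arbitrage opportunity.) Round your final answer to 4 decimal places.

0.9515

ox→axe→copper→ox: 0.3573 × 3.191 × 0.8345 = 0.95145
ox→axe→oil→ox: 0.3573 × 3.08 × 0.8366 = 0.92066
axe→oil→copper→axe: 3.08 × 0.9843 × 0.2965 = 0.89888
copper→oil→salt→copper: 0.9202 × 1.976 × 0.4698 = 0.85424
Maximum is ox→axe→copper→ox at 0.9515; no arbitrage — every cycle loses value.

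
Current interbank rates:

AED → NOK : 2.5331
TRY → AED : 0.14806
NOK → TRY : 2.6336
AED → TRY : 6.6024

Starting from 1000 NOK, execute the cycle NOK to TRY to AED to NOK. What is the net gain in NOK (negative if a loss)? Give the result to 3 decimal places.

1000 NOK × 2.6336 = 2633.6 TRY
2633.6 TRY × 0.14806 = 389.930816 AED
389.930816 AED × 2.5331 = 987.7337500096 NOK
Net change: 987.7337500096 − 1000 = -12.2662499904 NOK

-12.266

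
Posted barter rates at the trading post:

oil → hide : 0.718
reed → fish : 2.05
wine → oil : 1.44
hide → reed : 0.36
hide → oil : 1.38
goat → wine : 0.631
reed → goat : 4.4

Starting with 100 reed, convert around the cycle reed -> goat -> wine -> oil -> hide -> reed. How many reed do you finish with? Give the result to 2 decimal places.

100 reed × 4.4 = 440 goat
440 goat × 0.631 = 277.64 wine
277.64 wine × 1.44 = 399.8016 oil
399.8016 oil × 0.718 = 287.0575488 hide
287.0575488 hide × 0.36 = 103.340717568 reed

103.34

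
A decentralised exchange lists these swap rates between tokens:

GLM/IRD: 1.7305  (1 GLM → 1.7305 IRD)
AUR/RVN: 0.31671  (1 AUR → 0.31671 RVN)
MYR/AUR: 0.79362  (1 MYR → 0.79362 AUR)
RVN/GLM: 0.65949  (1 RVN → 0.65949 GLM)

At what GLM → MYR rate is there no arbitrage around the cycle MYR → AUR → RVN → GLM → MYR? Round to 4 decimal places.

Known legs of the cycle: 0.79362 × 0.31671 × 0.65949 = 0.165761090362998
For no arbitrage the full-cycle product must be 1, so the missing rate is 1 / 0.165761090362998 ≈ 6.032779.

6.0328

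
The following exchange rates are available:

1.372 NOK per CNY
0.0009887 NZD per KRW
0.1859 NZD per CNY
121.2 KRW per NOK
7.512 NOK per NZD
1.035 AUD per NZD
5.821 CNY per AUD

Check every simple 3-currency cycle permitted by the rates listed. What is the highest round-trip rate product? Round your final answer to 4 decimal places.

1.1200

CNY→NZD→AUD→CNY: 0.1859 × 1.035 × 5.821 = 1.12000
KRW→NZD→NOK→KRW: 0.0009887 × 7.512 × 121.2 = 0.90017
Maximum is CNY→NZD→AUD→CNY at 1.1200; arbitrage exists.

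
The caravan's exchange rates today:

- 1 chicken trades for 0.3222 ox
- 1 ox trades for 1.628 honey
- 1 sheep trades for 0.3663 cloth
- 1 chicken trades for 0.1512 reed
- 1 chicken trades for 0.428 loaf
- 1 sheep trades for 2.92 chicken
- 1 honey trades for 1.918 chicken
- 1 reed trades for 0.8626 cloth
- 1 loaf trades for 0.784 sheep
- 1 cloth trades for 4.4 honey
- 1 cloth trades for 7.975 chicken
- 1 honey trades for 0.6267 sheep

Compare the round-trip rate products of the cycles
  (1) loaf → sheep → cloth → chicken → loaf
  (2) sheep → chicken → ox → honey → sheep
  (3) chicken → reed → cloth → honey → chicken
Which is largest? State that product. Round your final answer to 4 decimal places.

1.1007

(1) 0.784 × 0.3663 × 7.975 × 0.428 = 0.98023
(2) 2.92 × 0.3222 × 1.628 × 0.6267 = 0.95989
(3) 0.1512 × 0.8626 × 4.4 × 1.918 = 1.10068
Highest is cycle (3) at 1.1007 (>1, arbitrage).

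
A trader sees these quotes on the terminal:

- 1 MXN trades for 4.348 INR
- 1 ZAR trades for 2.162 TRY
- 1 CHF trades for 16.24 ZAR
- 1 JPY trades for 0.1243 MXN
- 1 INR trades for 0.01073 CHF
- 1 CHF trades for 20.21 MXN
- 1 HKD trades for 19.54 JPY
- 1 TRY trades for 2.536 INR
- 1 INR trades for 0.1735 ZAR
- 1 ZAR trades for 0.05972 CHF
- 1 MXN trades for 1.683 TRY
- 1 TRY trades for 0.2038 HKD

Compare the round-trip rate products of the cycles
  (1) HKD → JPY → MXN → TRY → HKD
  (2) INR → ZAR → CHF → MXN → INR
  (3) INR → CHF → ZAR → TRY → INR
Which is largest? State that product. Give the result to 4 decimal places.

0.9554

(1) 19.54 × 0.1243 × 1.683 × 0.2038 = 0.83307
(2) 0.1735 × 0.05972 × 20.21 × 4.348 = 0.91049
(3) 0.01073 × 16.24 × 2.162 × 2.536 = 0.95541
Highest is cycle (3) at 0.9554 (≤1, no arbitrage).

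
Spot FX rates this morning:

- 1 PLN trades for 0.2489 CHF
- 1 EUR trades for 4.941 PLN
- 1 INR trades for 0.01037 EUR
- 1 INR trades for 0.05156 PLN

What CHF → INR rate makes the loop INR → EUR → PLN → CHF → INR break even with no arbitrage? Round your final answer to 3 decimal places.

Known legs of the cycle: 0.01037 × 4.941 × 0.2489 = 0.012753180513
For no arbitrage the full-cycle product must be 1, so the missing rate is 1 / 0.012753180513 ≈ 78.41181.

78.412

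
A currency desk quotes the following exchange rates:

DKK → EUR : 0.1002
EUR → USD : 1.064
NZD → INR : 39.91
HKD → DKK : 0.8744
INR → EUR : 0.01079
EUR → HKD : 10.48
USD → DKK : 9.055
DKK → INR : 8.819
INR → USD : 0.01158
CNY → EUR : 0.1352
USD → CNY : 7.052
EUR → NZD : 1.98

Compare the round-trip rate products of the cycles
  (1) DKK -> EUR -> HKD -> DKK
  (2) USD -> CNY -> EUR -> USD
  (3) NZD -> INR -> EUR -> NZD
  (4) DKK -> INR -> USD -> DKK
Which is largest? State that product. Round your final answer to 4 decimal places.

(1) 0.1002 × 10.48 × 0.8744 = 0.91820
(2) 7.052 × 0.1352 × 1.064 = 1.01445
(3) 39.91 × 0.01079 × 1.98 = 0.85265
(4) 8.819 × 0.01158 × 9.055 = 0.92473
Highest is cycle (2) at 1.0144 (>1, arbitrage).

1.0144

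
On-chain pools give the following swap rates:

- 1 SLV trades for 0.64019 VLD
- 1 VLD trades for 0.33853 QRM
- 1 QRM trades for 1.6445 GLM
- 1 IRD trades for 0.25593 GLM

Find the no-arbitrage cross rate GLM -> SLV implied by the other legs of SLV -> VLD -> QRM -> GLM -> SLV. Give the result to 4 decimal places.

2.8058

Known legs of the cycle: 0.64019 × 0.33853 × 1.6445 = 0.35640182979115
For no arbitrage the full-cycle product must be 1, so the missing rate is 1 / 0.35640182979115 ≈ 2.805822.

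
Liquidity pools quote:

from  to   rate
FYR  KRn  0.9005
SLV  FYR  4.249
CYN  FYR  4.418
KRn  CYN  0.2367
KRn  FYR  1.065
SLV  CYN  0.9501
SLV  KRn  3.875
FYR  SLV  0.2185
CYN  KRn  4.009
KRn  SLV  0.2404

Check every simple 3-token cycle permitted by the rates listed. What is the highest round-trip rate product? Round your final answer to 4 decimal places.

0.9417

KRn→CYN→FYR→KRn: 0.2367 × 4.418 × 0.9005 = 0.94169
KRn→SLV→FYR→KRn: 0.2404 × 4.249 × 0.9005 = 0.91982
FYR→SLV→CYN→FYR: 0.2185 × 0.9501 × 4.418 = 0.91716
KRn→SLV→CYN→KRn: 0.2404 × 0.9501 × 4.009 = 0.91567
KRn→FYR→SLV→KRn: 1.065 × 0.2185 × 3.875 = 0.90172
Maximum is KRn→CYN→FYR→KRn at 0.9417; no arbitrage — every cycle loses value.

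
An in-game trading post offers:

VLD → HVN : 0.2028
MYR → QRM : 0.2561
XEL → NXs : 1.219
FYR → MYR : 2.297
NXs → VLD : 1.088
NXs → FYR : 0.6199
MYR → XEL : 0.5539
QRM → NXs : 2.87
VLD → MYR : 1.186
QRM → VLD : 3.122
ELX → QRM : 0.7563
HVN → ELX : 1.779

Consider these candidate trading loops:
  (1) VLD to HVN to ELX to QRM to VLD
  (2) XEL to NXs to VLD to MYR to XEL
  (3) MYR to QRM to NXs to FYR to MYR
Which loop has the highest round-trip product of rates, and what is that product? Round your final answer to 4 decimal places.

(1) 0.2028 × 1.779 × 0.7563 × 3.122 = 0.85187
(2) 1.219 × 1.088 × 1.186 × 0.5539 = 0.87126
(3) 0.2561 × 2.87 × 0.6199 × 2.297 = 1.04658
Highest is cycle (3) at 1.0466 (>1, arbitrage).

1.0466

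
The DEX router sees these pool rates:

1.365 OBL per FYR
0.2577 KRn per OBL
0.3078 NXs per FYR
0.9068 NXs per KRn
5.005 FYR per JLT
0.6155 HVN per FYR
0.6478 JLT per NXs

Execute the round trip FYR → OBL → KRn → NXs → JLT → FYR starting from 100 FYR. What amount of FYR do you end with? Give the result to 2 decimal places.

103.42

100 FYR × 1.365 = 136.5 OBL
136.5 OBL × 0.2577 = 35.17605 KRn
35.17605 KRn × 0.9068 = 31.89764214 NXs
31.89764214 NXs × 0.6478 = 20.663292578292 JLT
20.663292578292 JLT × 5.005 = 103.41977935435146 FYR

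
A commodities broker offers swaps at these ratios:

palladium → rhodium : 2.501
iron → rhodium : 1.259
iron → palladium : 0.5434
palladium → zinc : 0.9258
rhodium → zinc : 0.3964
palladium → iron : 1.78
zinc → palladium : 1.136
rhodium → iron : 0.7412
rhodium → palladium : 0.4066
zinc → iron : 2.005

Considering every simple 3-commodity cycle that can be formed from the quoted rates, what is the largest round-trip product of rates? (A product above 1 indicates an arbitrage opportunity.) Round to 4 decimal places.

1.1262

rhodium→zinc→palladium→rhodium: 0.3964 × 1.136 × 2.501 = 1.12623
palladium→zinc→iron→palladium: 0.9258 × 2.005 × 0.5434 = 1.00867
rhodium→iron→palladium→rhodium: 0.7412 × 0.5434 × 2.501 = 1.00732
rhodium→zinc→iron→rhodium: 0.3964 × 2.005 × 1.259 = 1.00063
rhodium→palladium→iron→rhodium: 0.4066 × 1.78 × 1.259 = 0.91120
Maximum is rhodium→zinc→palladium→rhodium at 1.1262; arbitrage exists.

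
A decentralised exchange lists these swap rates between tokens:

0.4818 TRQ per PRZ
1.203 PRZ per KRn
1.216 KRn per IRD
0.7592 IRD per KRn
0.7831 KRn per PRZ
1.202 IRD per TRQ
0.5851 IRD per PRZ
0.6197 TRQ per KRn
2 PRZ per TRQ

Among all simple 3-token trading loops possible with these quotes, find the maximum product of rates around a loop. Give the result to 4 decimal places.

TRQ→PRZ→KRn→TRQ: 2 × 0.7831 × 0.6197 = 0.97057
TRQ→IRD→KRn→TRQ: 1.202 × 1.216 × 0.6197 = 0.90577
KRn→PRZ→IRD→KRn: 1.203 × 0.5851 × 1.216 = 0.85591
Maximum is TRQ→PRZ→KRn→TRQ at 0.9706; no arbitrage — every cycle loses value.

0.9706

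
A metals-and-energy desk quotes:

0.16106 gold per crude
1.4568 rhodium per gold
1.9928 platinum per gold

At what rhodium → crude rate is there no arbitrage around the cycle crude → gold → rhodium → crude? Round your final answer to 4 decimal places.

Known legs of the cycle: 0.16106 × 1.4568 = 0.234632208
For no arbitrage the full-cycle product must be 1, so the missing rate is 1 / 0.234632208 ≈ 4.261989.

4.2620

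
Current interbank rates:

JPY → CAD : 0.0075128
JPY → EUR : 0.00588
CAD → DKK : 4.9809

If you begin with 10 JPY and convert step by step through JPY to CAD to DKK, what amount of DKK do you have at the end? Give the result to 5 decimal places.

0.37421

10 JPY × 0.0075128 = 0.075128 CAD
0.075128 CAD × 4.9809 = 0.3742050552 DKK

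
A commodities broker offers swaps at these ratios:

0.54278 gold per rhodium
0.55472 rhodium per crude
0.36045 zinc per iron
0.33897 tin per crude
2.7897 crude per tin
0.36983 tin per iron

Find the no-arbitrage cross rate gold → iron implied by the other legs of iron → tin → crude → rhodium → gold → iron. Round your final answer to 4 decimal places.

Known legs of the cycle: 0.36983 × 2.7897 × 0.55472 × 0.54278 = 0.3106399452069045216
For no arbitrage the full-cycle product must be 1, so the missing rate is 1 / 0.3106399452069045216 ≈ 3.219161.

3.2192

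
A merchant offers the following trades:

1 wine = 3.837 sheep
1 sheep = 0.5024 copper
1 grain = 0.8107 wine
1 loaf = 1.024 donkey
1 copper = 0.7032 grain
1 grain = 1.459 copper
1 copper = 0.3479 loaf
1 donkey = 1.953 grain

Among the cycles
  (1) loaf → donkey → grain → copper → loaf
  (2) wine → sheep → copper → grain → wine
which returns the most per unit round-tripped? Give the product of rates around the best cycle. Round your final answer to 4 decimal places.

1.0990

(1) 1.024 × 1.953 × 1.459 × 0.3479 = 1.01511
(2) 3.837 × 0.5024 × 0.7032 × 0.8107 = 1.09896
Highest is cycle (2) at 1.0990 (>1, arbitrage).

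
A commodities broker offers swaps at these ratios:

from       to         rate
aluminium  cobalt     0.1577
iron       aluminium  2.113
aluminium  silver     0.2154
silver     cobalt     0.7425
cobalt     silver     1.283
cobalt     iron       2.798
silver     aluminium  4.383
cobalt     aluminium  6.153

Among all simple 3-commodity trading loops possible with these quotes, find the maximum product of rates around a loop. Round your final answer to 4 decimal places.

silver→cobalt→aluminium→silver: 0.7425 × 6.153 × 0.2154 = 0.98408
cobalt→iron→aluminium→cobalt: 2.798 × 2.113 × 0.1577 = 0.93235
silver→aluminium→cobalt→silver: 4.383 × 0.1577 × 1.283 = 0.88681
Maximum is silver→cobalt→aluminium→silver at 0.9841; no arbitrage — every cycle loses value.

0.9841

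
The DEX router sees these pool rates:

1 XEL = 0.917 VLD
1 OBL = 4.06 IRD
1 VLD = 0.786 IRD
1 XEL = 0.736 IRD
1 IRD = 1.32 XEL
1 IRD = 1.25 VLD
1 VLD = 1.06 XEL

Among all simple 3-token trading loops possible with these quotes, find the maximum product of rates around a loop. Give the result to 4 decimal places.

0.9752

XEL→IRD→VLD→XEL: 0.736 × 1.25 × 1.06 = 0.97520
XEL→VLD→IRD→XEL: 0.917 × 0.786 × 1.32 = 0.95141
Maximum is XEL→IRD→VLD→XEL at 0.9752; no arbitrage — every cycle loses value.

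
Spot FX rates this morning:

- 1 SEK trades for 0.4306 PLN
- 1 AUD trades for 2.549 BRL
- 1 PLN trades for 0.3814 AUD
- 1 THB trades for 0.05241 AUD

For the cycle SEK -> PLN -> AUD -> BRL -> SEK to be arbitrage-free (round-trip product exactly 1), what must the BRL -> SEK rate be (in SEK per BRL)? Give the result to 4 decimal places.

2.3888

Known legs of the cycle: 0.4306 × 0.3814 × 2.549 = 0.41862441116
For no arbitrage the full-cycle product must be 1, so the missing rate is 1 / 0.41862441116 ≈ 2.388776.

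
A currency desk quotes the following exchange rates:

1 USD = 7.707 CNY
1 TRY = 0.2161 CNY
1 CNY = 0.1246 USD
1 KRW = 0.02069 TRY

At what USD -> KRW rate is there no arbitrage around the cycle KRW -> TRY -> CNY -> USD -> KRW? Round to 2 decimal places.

1795.01

Known legs of the cycle: 0.02069 × 0.2161 × 0.1246 = 0.0005571001814
For no arbitrage the full-cycle product must be 1, so the missing rate is 1 / 0.0005571001814 ≈ 1795.0093.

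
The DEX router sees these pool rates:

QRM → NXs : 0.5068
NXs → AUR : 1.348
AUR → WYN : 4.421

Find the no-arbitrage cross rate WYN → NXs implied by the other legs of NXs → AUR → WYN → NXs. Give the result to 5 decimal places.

Known legs of the cycle: 1.348 × 4.421 = 5.959508
For no arbitrage the full-cycle product must be 1, so the missing rate is 1 / 5.959508 ≈ 0.1677991.

0.16780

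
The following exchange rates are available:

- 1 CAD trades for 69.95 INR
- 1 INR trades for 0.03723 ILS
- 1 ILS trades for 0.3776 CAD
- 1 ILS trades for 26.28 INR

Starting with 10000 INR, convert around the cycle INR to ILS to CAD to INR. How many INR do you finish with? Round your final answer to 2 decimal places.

9833.60

10000 INR × 0.03723 = 372.3 ILS
372.3 ILS × 0.3776 = 140.58048 CAD
140.58048 CAD × 69.95 = 9833.604576 INR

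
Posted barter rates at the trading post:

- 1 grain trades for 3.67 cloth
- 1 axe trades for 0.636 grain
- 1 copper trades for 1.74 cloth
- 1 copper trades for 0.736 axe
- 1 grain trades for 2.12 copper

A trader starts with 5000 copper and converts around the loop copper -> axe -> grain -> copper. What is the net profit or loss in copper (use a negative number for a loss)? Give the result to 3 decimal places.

-38.182

5000 copper × 0.736 = 3680 axe
3680 axe × 0.636 = 2340.48 grain
2340.48 grain × 2.12 = 4961.8176 copper
Net change: 4961.8176 − 5000 = -38.1824 copper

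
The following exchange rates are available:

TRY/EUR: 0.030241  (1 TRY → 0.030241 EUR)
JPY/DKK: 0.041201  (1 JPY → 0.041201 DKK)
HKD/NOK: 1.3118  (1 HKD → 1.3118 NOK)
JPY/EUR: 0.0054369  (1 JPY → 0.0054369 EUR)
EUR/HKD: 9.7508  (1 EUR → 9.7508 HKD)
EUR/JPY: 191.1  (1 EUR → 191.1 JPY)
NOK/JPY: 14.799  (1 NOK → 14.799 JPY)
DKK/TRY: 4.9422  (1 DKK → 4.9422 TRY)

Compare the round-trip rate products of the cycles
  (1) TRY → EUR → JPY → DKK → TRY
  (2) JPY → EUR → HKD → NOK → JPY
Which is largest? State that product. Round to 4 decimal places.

(1) 0.030241 × 191.1 × 0.041201 × 4.9422 = 1.17675
(2) 0.0054369 × 9.7508 × 1.3118 × 14.799 = 1.02918
Highest is cycle (1) at 1.1768 (>1, arbitrage).

1.1768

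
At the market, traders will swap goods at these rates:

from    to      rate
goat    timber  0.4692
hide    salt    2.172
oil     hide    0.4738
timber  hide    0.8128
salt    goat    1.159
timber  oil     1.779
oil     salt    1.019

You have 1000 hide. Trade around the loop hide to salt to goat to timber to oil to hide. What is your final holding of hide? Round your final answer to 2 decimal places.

1000 hide × 2.172 = 2172 salt
2172 salt × 1.159 = 2517.348 goat
2517.348 goat × 0.4692 = 1181.1396816 timber
1181.1396816 timber × 1.779 = 2101.2474935664 oil
2101.2474935664 oil × 0.4738 = 995.57106245176032 hide

995.57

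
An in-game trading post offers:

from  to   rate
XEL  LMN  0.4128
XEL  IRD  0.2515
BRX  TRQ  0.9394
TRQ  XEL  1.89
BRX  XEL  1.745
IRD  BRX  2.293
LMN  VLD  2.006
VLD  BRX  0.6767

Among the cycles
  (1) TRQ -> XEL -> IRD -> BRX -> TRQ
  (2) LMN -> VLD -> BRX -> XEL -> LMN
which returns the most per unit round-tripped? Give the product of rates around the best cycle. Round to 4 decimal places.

(1) 1.89 × 0.2515 × 2.293 × 0.9394 = 1.02389
(2) 2.006 × 0.6767 × 1.745 × 0.4128 = 0.97783
Highest is cycle (1) at 1.0239 (>1, arbitrage).

1.0239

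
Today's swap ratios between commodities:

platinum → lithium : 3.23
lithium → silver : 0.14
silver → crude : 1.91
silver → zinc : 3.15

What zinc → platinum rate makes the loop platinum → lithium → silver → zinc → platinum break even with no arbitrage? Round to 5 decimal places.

0.70204

Known legs of the cycle: 3.23 × 0.14 × 3.15 = 1.42443
For no arbitrage the full-cycle product must be 1, so the missing rate is 1 / 1.42443 ≈ 0.7020352.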